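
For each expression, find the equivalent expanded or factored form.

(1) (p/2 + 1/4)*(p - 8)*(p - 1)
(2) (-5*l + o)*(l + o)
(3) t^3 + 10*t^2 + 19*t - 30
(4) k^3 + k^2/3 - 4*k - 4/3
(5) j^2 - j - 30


(1) = p^3/2 - 17*p^2/4 + 7*p/4 + 2
(2) = -5*l^2 - 4*l*o + o^2
(3) = (t - 1)*(t + 5)*(t + 6)
(4) = (k - 2)*(k + 1/3)*(k + 2)
(5) = (j - 6)*(j + 5)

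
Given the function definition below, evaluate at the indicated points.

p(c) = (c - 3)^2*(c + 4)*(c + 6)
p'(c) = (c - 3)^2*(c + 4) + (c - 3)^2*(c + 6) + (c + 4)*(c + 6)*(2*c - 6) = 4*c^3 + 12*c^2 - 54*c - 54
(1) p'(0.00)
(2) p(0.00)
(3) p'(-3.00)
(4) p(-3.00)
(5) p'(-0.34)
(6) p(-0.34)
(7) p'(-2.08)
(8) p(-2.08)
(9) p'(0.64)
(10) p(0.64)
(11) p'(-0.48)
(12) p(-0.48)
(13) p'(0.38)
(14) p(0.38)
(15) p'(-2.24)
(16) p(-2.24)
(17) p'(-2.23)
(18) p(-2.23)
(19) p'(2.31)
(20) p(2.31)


(1) = -54.00
(2) = 216.00
(3) = 108.00
(4) = 108.00
(5) = -34.41
(6) = 231.09
(7) = 74.24
(8) = 194.23
(9) = -82.60
(10) = 171.60
(11) = -25.76
(12) = 235.31
(13) = -72.57
(14) = 191.82
(15) = 82.21
(16) = 181.70
(17) = 81.74
(18) = 182.52
(19) = -65.40
(20) = 24.96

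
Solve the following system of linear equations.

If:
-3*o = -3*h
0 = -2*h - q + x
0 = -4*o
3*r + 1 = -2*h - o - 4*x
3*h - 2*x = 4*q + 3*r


Then:
h = 0
o = 0
q = 1/2
r = -1
x = 1/2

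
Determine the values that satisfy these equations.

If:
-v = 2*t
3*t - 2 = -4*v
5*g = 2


Then:
g = 2/5
t = -2/5
v = 4/5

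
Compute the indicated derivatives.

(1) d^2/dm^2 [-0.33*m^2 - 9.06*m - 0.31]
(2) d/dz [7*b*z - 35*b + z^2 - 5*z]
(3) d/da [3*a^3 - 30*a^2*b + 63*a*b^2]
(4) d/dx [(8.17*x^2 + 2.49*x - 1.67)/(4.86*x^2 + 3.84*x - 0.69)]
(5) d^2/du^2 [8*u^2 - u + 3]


(1) = -0.660000000000000
(2) = 7*b + 2*z - 5
(3) = 9*a^2 - 60*a*b + 63*b^2
(4) = (19.2714*x^2 + 4.9578*x + 4.6947)/(23.6196*x^4 + 37.3248*x^3 + 8.0388*x^2 - 5.2992*x + 0.4761)
(5) = 16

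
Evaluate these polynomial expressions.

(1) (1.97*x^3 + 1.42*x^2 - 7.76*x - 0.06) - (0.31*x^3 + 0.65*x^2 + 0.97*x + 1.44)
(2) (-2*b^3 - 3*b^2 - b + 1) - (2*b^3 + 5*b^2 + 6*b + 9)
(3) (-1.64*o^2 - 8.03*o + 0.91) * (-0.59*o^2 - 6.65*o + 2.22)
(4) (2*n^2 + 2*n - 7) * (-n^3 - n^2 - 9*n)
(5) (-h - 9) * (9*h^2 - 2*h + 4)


(1) = 1.66*x^3 + 0.77*x^2 - 8.73*x - 1.5
(2) = -4*b^3 - 8*b^2 - 7*b - 8
(3) = 0.9676*o^4 + 15.6437*o^3 + 49.2218*o^2 - 23.8781*o + 2.0202
(4) = -2*n^5 - 4*n^4 - 13*n^3 - 11*n^2 + 63*n
(5) = -9*h^3 - 79*h^2 + 14*h - 36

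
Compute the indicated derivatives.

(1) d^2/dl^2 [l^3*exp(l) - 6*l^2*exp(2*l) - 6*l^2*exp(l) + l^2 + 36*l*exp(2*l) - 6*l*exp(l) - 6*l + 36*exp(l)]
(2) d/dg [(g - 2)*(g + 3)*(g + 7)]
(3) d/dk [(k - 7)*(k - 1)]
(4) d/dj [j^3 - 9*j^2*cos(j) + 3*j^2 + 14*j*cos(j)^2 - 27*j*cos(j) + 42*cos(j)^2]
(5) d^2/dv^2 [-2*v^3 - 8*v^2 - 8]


(1) = l^3*exp(l) - 24*l^2*exp(2*l) + 96*l*exp(2*l) - 24*l*exp(l) + 132*exp(2*l) + 12*exp(l) + 2
(2) = 3*g^2 + 16*g + 1
(3) = 2*k - 8
(4) = 9*j^2*sin(j) + 3*j^2 + 27*j*sin(j) - 14*j*sin(2*j) - 18*j*cos(j) + 6*j - 42*sin(2*j) + 14*cos(j)^2 - 27*cos(j)
(5) = -12*v - 16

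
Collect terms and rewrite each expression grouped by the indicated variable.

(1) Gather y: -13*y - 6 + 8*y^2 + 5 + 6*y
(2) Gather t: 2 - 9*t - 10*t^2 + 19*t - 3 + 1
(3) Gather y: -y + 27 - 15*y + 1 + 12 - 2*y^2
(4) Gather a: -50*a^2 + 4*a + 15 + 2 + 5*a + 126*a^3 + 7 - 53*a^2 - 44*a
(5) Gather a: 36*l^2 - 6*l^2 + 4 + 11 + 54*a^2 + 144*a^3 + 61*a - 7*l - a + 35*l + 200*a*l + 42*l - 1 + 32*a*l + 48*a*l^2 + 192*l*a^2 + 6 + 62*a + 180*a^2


(1) = 8*y^2 - 7*y - 1
(2) = -10*t^2 + 10*t
(3) = -2*y^2 - 16*y + 40
(4) = 126*a^3 - 103*a^2 - 35*a + 24
(5) = 144*a^3 + a^2*(192*l + 234) + a*(48*l^2 + 232*l + 122) + 30*l^2 + 70*l + 20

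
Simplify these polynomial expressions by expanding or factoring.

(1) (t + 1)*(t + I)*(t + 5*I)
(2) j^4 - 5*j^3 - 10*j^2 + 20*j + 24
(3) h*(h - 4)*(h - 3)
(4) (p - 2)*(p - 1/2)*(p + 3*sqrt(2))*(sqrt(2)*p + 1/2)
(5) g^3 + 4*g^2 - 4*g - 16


(1) = t^3 + t^2 + 6*I*t^2 - 5*t + 6*I*t - 5
(2) = (j - 6)*(j - 2)*(j + 1)*(j + 2)
(3) = h^3 - 7*h^2 + 12*h
(4) = sqrt(2)*p^4 - 5*sqrt(2)*p^3/2 + 13*p^3/2 - 65*p^2/4 + 5*sqrt(2)*p^2/2 - 15*sqrt(2)*p/4 + 13*p/2 + 3*sqrt(2)/2
(5) = (g - 2)*(g + 2)*(g + 4)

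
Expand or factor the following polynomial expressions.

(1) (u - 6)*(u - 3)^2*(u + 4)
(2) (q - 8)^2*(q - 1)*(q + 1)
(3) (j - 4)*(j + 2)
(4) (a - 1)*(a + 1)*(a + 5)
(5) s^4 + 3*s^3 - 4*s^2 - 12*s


(1) = u^4 - 8*u^3 - 3*u^2 + 126*u - 216
(2) = q^4 - 16*q^3 + 63*q^2 + 16*q - 64
(3) = j^2 - 2*j - 8
(4) = a^3 + 5*a^2 - a - 5
(5) = s*(s - 2)*(s + 2)*(s + 3)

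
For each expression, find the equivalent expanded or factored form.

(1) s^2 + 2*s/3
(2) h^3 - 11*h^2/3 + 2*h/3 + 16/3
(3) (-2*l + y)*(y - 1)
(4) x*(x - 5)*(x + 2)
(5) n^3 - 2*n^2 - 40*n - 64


(1) = s*(s + 2/3)
(2) = (h - 8/3)*(h - 2)*(h + 1)
(3) = -2*l*y + 2*l + y^2 - y
(4) = x^3 - 3*x^2 - 10*x
(5) = (n - 8)*(n + 2)*(n + 4)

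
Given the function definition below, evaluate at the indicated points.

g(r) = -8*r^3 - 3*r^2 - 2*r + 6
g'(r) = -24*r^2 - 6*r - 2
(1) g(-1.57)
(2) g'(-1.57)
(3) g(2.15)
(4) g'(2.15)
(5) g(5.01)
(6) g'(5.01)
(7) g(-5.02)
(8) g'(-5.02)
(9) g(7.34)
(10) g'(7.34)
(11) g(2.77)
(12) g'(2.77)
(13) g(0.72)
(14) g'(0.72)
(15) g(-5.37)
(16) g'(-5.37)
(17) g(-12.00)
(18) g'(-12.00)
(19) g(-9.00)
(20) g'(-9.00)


(1) = 32.70
(2) = -51.74
(3) = -91.67
(4) = -125.84
(5) = -1085.33
(6) = -634.46
(7) = 952.49
(8) = -576.69
(9) = -3333.88
(10) = -1339.05
(11) = -192.59
(12) = -202.77
(13) = 0.02
(14) = -18.76
(15) = 1169.06
(16) = -661.87
(17) = 13422.00
(18) = -3386.00
(19) = 5613.00
(20) = -1892.00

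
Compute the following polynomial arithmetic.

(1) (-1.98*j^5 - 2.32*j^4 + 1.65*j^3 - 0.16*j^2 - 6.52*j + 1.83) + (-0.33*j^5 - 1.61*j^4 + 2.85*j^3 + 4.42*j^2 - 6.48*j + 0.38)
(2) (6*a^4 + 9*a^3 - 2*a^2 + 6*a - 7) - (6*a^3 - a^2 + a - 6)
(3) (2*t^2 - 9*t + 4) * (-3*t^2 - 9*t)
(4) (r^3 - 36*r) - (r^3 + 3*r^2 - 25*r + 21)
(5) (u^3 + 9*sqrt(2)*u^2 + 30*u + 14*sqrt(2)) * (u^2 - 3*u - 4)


(1) = -2.31*j^5 - 3.93*j^4 + 4.5*j^3 + 4.26*j^2 - 13.0*j + 2.21
(2) = 6*a^4 + 3*a^3 - a^2 + 5*a - 1
(3) = -6*t^4 + 9*t^3 + 69*t^2 - 36*t
(4) = -3*r^2 - 11*r - 21
(5) = u^5 - 3*u^4 + 9*sqrt(2)*u^4 - 27*sqrt(2)*u^3 + 26*u^3 - 90*u^2 - 22*sqrt(2)*u^2 - 120*u - 42*sqrt(2)*u - 56*sqrt(2)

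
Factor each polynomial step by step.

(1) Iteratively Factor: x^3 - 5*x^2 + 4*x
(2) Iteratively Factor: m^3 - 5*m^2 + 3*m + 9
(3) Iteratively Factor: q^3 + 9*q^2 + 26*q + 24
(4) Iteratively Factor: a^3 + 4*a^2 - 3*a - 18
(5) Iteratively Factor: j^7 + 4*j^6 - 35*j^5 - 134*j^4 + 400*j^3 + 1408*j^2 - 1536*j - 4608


(1) = (x - 4)*(x^2 - x) = x*(x - 4)*(x - 1)
(2) = (m + 1)*(m^2 - 6*m + 9) = (m - 3)*(m + 1)*(m - 3)
(3) = (q + 4)*(q^2 + 5*q + 6) = (q + 2)*(q + 4)*(q + 3)
(4) = (a - 2)*(a^2 + 6*a + 9) = (a - 2)*(a + 3)*(a + 3)
(5) = (j + 2)*(j^6 + 2*j^5 - 39*j^4 - 56*j^3 + 512*j^2 + 384*j - 2304) = (j - 3)*(j + 2)*(j^5 + 5*j^4 - 24*j^3 - 128*j^2 + 128*j + 768) = (j - 3)*(j + 2)*(j + 4)*(j^4 + j^3 - 28*j^2 - 16*j + 192) = (j - 3)*(j + 2)*(j + 4)^2*(j^3 - 3*j^2 - 16*j + 48) = (j - 4)*(j - 3)*(j + 2)*(j + 4)^2*(j^2 + j - 12) = (j - 4)*(j - 3)*(j + 2)*(j + 4)^3*(j - 3)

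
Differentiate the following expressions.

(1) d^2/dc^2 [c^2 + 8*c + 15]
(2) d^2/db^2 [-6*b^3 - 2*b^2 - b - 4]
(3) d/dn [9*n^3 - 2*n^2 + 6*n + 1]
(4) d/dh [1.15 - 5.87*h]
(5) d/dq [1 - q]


(1) = 2
(2) = -36*b - 4
(3) = 27*n^2 - 4*n + 6
(4) = -5.87000000000000
(5) = -1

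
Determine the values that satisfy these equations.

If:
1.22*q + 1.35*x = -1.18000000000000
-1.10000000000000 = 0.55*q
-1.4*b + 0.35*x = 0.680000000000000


Then:
b = -0.25
q = -2.00
x = 0.93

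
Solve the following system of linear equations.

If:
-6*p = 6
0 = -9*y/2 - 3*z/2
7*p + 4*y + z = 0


Then:
p = -1
y = 7
z = -21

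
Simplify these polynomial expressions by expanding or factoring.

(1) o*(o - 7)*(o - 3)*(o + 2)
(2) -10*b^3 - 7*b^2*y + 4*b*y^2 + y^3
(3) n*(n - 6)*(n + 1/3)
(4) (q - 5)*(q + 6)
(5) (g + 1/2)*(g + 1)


(1) = o^4 - 8*o^3 + o^2 + 42*o
(2) = (-2*b + y)*(b + y)*(5*b + y)
(3) = n^3 - 17*n^2/3 - 2*n
(4) = q^2 + q - 30
(5) = g^2 + 3*g/2 + 1/2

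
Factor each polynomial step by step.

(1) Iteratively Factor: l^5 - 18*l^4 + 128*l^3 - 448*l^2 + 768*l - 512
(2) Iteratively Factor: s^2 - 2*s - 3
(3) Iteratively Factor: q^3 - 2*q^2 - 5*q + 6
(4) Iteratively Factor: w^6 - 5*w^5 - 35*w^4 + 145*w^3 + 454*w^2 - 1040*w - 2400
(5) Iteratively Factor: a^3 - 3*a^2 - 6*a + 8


(1) = (l - 2)*(l^4 - 16*l^3 + 96*l^2 - 256*l + 256) = (l - 4)*(l - 2)*(l^3 - 12*l^2 + 48*l - 64) = (l - 4)^2*(l - 2)*(l^2 - 8*l + 16) = (l - 4)^3*(l - 2)*(l - 4)
(2) = (s + 1)*(s - 3)
(3) = (q - 3)*(q^2 + q - 2) = (q - 3)*(q - 1)*(q + 2)
(4) = (w + 2)*(w^5 - 7*w^4 - 21*w^3 + 187*w^2 + 80*w - 1200) = (w + 2)*(w + 3)*(w^4 - 10*w^3 + 9*w^2 + 160*w - 400) = (w - 5)*(w + 2)*(w + 3)*(w^3 - 5*w^2 - 16*w + 80) = (w - 5)*(w + 2)*(w + 3)*(w + 4)*(w^2 - 9*w + 20) = (w - 5)^2*(w + 2)*(w + 3)*(w + 4)*(w - 4)
(5) = (a + 2)*(a^2 - 5*a + 4) = (a - 1)*(a + 2)*(a - 4)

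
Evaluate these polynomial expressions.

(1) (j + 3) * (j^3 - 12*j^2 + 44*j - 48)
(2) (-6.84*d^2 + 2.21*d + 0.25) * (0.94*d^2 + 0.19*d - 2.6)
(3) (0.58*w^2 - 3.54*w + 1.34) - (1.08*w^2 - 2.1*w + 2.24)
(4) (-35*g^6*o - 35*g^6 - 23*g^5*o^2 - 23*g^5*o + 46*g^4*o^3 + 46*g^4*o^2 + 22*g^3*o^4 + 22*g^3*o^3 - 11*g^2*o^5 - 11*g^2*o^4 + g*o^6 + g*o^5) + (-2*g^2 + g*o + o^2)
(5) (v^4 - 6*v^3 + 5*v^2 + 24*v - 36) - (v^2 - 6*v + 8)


(1) = j^4 - 9*j^3 + 8*j^2 + 84*j - 144
(2) = -6.4296*d^4 + 0.7778*d^3 + 18.4389*d^2 - 5.6985*d - 0.65
(3) = -0.5*w^2 - 1.44*w - 0.9
(4) = -35*g^6*o - 35*g^6 - 23*g^5*o^2 - 23*g^5*o + 46*g^4*o^3 + 46*g^4*o^2 + 22*g^3*o^4 + 22*g^3*o^3 - 11*g^2*o^5 - 11*g^2*o^4 - 2*g^2 + g*o^6 + g*o^5 + g*o + o^2
(5) = v^4 - 6*v^3 + 4*v^2 + 30*v - 44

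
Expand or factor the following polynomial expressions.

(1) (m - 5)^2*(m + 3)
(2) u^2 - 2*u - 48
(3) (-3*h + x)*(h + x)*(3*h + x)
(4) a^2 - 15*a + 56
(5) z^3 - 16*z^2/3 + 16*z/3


(1) = m^3 - 7*m^2 - 5*m + 75
(2) = (u - 8)*(u + 6)
(3) = -9*h^3 - 9*h^2*x + h*x^2 + x^3
(4) = (a - 8)*(a - 7)
(5) = z*(z - 4)*(z - 4/3)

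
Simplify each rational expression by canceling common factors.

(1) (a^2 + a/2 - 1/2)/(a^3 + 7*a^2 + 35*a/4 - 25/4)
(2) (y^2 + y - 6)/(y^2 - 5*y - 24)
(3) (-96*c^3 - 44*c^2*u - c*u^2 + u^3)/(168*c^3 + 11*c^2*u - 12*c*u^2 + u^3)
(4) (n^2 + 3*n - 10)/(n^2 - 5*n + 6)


(1) = (2*a + 2)/(2*a^2 + 15*a + 25)
(2) = (y - 2)/(y - 8)
(3) = (4*c + u)/(-7*c + u)
(4) = (n + 5)/(n - 3)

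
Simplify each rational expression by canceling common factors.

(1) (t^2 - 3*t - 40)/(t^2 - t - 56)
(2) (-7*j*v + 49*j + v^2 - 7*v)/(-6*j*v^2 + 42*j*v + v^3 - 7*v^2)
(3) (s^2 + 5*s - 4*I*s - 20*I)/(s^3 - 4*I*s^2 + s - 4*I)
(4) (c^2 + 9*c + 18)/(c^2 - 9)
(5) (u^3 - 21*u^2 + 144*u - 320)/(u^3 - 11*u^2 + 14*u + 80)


(1) = (t + 5)/(t + 7)
(2) = (-7*j + v)/(-6*j*v + v^2)
(3) = (s + 5)/(s^2 + 1)
(4) = (c + 6)/(c - 3)
(5) = (u - 8)/(u + 2)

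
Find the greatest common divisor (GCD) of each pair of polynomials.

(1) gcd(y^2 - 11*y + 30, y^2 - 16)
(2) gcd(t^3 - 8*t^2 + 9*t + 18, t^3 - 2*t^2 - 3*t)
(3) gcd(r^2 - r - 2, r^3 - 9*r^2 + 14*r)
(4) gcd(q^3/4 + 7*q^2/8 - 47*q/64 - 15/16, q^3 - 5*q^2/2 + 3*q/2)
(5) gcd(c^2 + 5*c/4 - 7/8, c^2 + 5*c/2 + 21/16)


(1) = 1
(2) = t^2 - 2*t - 3
(3) = gcd((r - 2)*(r + 1), r*(r - 7)*(r - 2)) = r - 2
(4) = gcd((q/4 + 1)*(q - 5/4)*(q + 3/4), q*(q - 3/2)*(q - 1)) = 1
(5) = c + 7/4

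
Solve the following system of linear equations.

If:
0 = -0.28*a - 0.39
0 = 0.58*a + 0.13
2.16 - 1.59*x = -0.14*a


Then:
No Solution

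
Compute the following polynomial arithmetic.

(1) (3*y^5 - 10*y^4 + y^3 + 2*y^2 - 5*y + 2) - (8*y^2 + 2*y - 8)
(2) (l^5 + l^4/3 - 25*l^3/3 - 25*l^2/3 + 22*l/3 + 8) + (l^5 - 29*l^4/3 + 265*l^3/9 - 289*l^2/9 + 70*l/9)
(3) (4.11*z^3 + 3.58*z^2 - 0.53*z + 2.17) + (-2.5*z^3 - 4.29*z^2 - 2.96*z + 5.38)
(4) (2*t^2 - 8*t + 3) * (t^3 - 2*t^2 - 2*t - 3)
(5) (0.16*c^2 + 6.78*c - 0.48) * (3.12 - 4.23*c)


(1) = 3*y^5 - 10*y^4 + y^3 - 6*y^2 - 7*y + 10
(2) = 2*l^5 - 28*l^4/3 + 190*l^3/9 - 364*l^2/9 + 136*l/9 + 8
(3) = 1.61*z^3 - 0.71*z^2 - 3.49*z + 7.55
(4) = 2*t^5 - 12*t^4 + 15*t^3 + 4*t^2 + 18*t - 9
(5) = -0.6768*c^3 - 28.1802*c^2 + 23.184*c - 1.4976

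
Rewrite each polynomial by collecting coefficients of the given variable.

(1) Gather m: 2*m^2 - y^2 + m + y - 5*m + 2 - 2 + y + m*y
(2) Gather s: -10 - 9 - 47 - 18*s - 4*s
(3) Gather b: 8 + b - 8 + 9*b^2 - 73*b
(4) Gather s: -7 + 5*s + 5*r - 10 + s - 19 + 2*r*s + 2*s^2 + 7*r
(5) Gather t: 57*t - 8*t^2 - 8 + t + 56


(1) = 2*m^2 + m*(y - 4) - y^2 + 2*y
(2) = -22*s - 66
(3) = 9*b^2 - 72*b
(4) = 12*r + 2*s^2 + s*(2*r + 6) - 36
(5) = -8*t^2 + 58*t + 48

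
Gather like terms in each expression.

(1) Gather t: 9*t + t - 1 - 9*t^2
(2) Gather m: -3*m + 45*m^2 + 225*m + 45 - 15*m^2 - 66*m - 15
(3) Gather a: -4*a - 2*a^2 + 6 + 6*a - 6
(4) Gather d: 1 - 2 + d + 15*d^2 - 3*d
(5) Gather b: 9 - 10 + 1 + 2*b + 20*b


(1) = -9*t^2 + 10*t - 1
(2) = 30*m^2 + 156*m + 30
(3) = -2*a^2 + 2*a
(4) = 15*d^2 - 2*d - 1
(5) = 22*b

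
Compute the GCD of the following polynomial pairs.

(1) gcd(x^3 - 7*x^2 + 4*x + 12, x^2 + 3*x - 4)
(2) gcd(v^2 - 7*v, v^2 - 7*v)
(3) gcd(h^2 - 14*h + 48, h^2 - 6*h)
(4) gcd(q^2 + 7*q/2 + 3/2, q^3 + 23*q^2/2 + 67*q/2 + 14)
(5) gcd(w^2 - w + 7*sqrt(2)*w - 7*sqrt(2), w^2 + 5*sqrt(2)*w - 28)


(1) = gcd((x - 6)*(x - 2)*(x + 1), (x - 1)*(x + 4)) = 1
(2) = gcd(v*(v - 7), v*(v - 7)) = v^2 - 7*v
(3) = h - 6
(4) = q + 1/2
(5) = w + 7*sqrt(2)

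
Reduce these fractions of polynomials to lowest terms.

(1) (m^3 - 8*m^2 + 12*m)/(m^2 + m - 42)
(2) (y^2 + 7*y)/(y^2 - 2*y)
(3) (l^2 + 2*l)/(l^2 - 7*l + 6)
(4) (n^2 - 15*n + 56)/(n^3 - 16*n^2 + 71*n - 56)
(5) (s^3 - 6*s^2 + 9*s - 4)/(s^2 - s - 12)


(1) = (m^2 - 2*m)/(m + 7)
(2) = (y + 7)/(y - 2)
(3) = (l^2 + 2*l)/(l^2 - 7*l + 6)
(4) = 1/(n - 1)
(5) = (s^2 - 2*s + 1)/(s + 3)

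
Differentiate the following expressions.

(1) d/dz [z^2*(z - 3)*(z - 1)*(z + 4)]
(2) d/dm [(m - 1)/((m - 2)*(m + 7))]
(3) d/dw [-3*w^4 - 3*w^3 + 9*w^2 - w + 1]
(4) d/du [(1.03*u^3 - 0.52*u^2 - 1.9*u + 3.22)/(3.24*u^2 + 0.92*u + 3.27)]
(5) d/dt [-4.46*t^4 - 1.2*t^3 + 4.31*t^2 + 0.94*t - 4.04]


(1) = z*(5*z^3 - 39*z + 24)
(2) = (-m^2 + 2*m - 9)/(m^4 + 10*m^3 - 3*m^2 - 140*m + 196)
(3) = -12*w^3 - 9*w^2 + 18*w - 1
(4) = (3.3372*u^4 + 1.8952*u^3 + 15.7819*u^2 - 24.2664*u - 9.1754)/(10.4976*u^4 + 5.9616*u^3 + 22.036*u^2 + 6.0168*u + 10.6929)
(5) = -17.84*t^3 - 3.6*t^2 + 8.62*t + 0.94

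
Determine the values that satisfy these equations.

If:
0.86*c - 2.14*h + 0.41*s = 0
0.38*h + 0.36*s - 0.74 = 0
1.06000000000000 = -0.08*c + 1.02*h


Then:
c = 2.78
h = 1.26
s = 0.73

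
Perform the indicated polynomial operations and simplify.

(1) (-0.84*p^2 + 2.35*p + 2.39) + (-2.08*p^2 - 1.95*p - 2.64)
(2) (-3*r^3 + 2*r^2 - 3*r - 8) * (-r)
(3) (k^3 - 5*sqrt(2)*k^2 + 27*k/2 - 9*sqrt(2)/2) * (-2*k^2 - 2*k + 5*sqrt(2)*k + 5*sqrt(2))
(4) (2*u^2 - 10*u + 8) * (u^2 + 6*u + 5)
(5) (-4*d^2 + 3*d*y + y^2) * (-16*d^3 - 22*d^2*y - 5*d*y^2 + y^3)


(1) = -2.92*p^2 + 0.4*p - 0.25
(2) = 3*r^4 - 2*r^3 + 3*r^2 + 8*r
(3) = -2*k^5 - 2*k^4 + 15*sqrt(2)*k^4 - 77*k^3 + 15*sqrt(2)*k^3 - 77*k^2 + 153*sqrt(2)*k^2/2 - 45*k + 153*sqrt(2)*k/2 - 45
(4) = 2*u^4 + 2*u^3 - 42*u^2 - 2*u + 40
(5) = 64*d^5 + 40*d^4*y - 62*d^3*y^2 - 41*d^2*y^3 - 2*d*y^4 + y^5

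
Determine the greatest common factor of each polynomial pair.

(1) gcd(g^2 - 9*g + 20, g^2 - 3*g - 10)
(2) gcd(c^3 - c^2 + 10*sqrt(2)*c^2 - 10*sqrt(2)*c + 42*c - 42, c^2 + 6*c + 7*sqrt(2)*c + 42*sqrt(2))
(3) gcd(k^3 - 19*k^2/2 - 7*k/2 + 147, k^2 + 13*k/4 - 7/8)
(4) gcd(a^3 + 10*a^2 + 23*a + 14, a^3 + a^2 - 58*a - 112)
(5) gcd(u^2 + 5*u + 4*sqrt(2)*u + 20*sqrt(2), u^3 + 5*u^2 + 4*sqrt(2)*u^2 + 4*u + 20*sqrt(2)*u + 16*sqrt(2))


(1) = g - 5
(2) = c + 7*sqrt(2)
(3) = gcd((k - 7)*(k - 6)*(k + 7/2), (k - 1/4)*(k + 7/2)) = k + 7/2
(4) = gcd((a + 1)*(a + 2)*(a + 7), (a - 8)*(a + 2)*(a + 7)) = a^2 + 9*a + 14
(5) = u + 4*sqrt(2)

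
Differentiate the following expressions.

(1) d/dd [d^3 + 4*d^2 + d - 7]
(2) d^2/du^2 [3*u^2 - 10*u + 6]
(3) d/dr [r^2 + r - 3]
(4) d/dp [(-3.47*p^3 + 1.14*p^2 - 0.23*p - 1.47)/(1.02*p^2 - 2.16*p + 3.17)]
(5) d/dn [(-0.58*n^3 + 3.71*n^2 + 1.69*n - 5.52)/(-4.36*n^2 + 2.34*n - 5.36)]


(1) = 3*d^2 + 8*d + 1
(2) = 6
(3) = 2*r + 1
(4) = (-3.5394*p^4 + 14.9904*p^3 - 35.2275*p^2 + 10.2264*p - 3.9043)/(1.0404*p^4 - 4.4064*p^3 + 11.1324*p^2 - 13.6944*p + 10.0489)
(5) = (2.5288*n^4 - 2.7144*n^3 + 25.3762*n^2 - 87.9056*n + 3.8584)/(19.0096*n^4 - 20.4048*n^3 + 52.2148*n^2 - 25.0848*n + 28.7296)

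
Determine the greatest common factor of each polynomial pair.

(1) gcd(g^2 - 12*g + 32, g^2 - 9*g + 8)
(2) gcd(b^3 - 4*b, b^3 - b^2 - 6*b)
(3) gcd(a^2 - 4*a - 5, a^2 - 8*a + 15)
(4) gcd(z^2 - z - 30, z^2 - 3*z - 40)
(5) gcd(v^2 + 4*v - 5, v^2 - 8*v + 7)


(1) = gcd((g - 8)*(g - 4), (g - 8)*(g - 1)) = g - 8
(2) = gcd(b*(b - 2)*(b + 2), b*(b - 3)*(b + 2)) = b^2 + 2*b
(3) = gcd((a - 5)*(a + 1), (a - 5)*(a - 3)) = a - 5
(4) = gcd((z - 6)*(z + 5), (z - 8)*(z + 5)) = z + 5
(5) = v - 1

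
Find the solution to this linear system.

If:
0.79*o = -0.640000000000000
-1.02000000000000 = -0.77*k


Then:
k = 1.32
o = -0.81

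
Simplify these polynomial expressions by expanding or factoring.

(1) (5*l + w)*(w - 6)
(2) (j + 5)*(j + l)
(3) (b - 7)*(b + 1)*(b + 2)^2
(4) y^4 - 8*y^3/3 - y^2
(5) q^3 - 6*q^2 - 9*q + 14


(1) = 5*l*w - 30*l + w^2 - 6*w
(2) = j^2 + j*l + 5*j + 5*l
(3) = b^4 - 2*b^3 - 27*b^2 - 52*b - 28
(4) = y^2*(y - 3)*(y + 1/3)
(5) = (q - 7)*(q - 1)*(q + 2)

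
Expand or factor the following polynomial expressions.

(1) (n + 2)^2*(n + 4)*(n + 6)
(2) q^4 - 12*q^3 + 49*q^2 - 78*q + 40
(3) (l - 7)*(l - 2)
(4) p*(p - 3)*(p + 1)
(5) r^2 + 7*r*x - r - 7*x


(1) = n^4 + 14*n^3 + 68*n^2 + 136*n + 96
(2) = (q - 5)*(q - 4)*(q - 2)*(q - 1)
(3) = l^2 - 9*l + 14
(4) = p^3 - 2*p^2 - 3*p
(5) = (r - 1)*(r + 7*x)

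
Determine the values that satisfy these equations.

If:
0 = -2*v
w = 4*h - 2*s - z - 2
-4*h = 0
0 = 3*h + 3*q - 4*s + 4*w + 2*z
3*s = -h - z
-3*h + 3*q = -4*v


Then:
h = 0
q = 0
s = -4/3
v = 0
w = -10/3
z = 4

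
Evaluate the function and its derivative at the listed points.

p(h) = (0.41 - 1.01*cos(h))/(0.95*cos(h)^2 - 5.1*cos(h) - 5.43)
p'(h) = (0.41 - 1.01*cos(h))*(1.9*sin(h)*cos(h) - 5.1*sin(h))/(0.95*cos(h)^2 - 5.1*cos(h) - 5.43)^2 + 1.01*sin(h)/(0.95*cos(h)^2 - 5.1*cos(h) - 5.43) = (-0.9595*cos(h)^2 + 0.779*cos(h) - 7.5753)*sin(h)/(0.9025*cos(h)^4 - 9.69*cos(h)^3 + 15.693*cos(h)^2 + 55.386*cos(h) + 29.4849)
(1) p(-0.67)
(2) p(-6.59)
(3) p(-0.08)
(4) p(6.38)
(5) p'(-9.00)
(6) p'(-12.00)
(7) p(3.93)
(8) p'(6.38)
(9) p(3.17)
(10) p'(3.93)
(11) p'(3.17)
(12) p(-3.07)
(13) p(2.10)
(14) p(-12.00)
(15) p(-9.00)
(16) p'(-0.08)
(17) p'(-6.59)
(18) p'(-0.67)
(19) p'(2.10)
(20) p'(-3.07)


(1) = 0.04
(2) = 0.06
(3) = 0.06
(4) = 0.06
(5) = 127651.07
(6) = -0.05
(7) = -0.82
(8) = -0.01
(9) = 2.30
(10) = 3.29
(11) = 0.69
(12) = 2.35
(13) = -0.35
(14) = 0.05
(15) = 245.67
(16) = 0.01
(17) = 0.03
(18) = 0.06
(19) = -1.04
(20) = 1.84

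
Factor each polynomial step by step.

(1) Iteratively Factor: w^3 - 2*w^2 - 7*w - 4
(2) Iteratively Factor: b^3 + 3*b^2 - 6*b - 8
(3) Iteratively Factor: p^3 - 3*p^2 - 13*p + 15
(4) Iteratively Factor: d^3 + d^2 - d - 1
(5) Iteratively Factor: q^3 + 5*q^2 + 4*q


(1) = (w + 1)*(w^2 - 3*w - 4) = (w + 1)^2*(w - 4)
(2) = (b + 1)*(b^2 + 2*b - 8) = (b + 1)*(b + 4)*(b - 2)
(3) = (p - 5)*(p^2 + 2*p - 3) = (p - 5)*(p - 1)*(p + 3)
(4) = (d + 1)*(d^2 - 1) = (d - 1)*(d + 1)*(d + 1)
(5) = (q + 4)*(q^2 + q) = (q + 1)*(q + 4)*(q)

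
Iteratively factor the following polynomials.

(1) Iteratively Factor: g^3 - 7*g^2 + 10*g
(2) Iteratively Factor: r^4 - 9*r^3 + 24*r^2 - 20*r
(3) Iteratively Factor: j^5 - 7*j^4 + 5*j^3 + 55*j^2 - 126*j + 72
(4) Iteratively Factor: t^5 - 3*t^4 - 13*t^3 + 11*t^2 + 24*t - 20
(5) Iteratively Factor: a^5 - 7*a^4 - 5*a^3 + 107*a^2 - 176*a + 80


(1) = (g - 2)*(g^2 - 5*g) = (g - 5)*(g - 2)*(g)
(2) = (r - 2)*(r^3 - 7*r^2 + 10*r) = r*(r - 2)*(r^2 - 7*r + 10) = r*(r - 2)^2*(r - 5)
(3) = (j - 4)*(j^4 - 3*j^3 - 7*j^2 + 27*j - 18) = (j - 4)*(j - 1)*(j^3 - 2*j^2 - 9*j + 18) = (j - 4)*(j - 2)*(j - 1)*(j^2 - 9) = (j - 4)*(j - 3)*(j - 2)*(j - 1)*(j + 3)
(4) = (t - 5)*(t^4 + 2*t^3 - 3*t^2 - 4*t + 4) = (t - 5)*(t - 1)*(t^3 + 3*t^2 - 4) = (t - 5)*(t - 1)*(t + 2)*(t^2 + t - 2) = (t - 5)*(t - 1)*(t + 2)^2*(t - 1)
(5) = (a - 4)*(a^4 - 3*a^3 - 17*a^2 + 39*a - 20) = (a - 4)*(a + 4)*(a^3 - 7*a^2 + 11*a - 5) = (a - 4)*(a - 1)*(a + 4)*(a^2 - 6*a + 5) = (a - 4)*(a - 1)^2*(a + 4)*(a - 5)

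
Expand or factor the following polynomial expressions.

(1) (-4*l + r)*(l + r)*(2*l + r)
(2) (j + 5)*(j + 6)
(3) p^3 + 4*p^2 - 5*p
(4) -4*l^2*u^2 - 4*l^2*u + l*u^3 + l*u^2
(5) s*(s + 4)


(1) = -8*l^3 - 10*l^2*r - l*r^2 + r^3
(2) = j^2 + 11*j + 30
(3) = p*(p - 1)*(p + 5)
(4) = u*(-4*l + u)*(l*u + l)
(5) = s^2 + 4*s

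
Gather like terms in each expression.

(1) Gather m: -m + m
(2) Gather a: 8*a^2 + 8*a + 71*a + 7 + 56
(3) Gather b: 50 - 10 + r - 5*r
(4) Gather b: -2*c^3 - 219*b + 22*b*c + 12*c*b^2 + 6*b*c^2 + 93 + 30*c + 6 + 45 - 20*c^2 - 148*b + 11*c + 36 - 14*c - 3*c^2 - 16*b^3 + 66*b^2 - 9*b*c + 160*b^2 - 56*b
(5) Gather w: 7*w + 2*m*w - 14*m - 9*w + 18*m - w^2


(1) = 0
(2) = 8*a^2 + 79*a + 63
(3) = 40 - 4*r
(4) = -16*b^3 + b^2*(12*c + 226) + b*(6*c^2 + 13*c - 423) - 2*c^3 - 23*c^2 + 27*c + 180
(5) = 4*m - w^2 + w*(2*m - 2)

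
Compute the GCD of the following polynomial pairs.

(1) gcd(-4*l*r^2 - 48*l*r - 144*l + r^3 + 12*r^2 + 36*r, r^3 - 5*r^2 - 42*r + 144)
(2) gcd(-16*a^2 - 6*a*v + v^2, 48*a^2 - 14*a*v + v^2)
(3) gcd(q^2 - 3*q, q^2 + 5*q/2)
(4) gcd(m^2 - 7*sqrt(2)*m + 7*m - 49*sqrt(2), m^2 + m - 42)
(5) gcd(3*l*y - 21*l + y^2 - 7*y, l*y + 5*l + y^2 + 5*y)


(1) = r + 6
(2) = gcd((-8*a + v)*(2*a + v), (-8*a + v)*(-6*a + v)) = -8*a + v
(3) = gcd(q*(q - 3), q*(q + 5/2)) = q
(4) = m + 7
(5) = gcd((3*l + y)*(y - 7), (l + y)*(y + 5)) = 1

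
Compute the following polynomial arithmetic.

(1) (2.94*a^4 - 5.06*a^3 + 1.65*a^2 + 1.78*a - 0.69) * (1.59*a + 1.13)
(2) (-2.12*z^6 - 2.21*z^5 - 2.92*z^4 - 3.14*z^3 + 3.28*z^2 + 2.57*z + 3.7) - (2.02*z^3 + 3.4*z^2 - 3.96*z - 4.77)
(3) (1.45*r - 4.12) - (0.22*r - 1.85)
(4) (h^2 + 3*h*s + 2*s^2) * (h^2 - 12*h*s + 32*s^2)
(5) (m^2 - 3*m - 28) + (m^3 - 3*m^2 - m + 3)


(1) = 4.6746*a^5 - 4.7232*a^4 - 3.0943*a^3 + 4.6947*a^2 + 0.9143*a - 0.7797
(2) = -2.12*z^6 - 2.21*z^5 - 2.92*z^4 - 5.16*z^3 - 0.12*z^2 + 6.53*z + 8.47
(3) = 1.23*r - 2.27
(4) = h^4 - 9*h^3*s - 2*h^2*s^2 + 72*h*s^3 + 64*s^4
(5) = m^3 - 2*m^2 - 4*m - 25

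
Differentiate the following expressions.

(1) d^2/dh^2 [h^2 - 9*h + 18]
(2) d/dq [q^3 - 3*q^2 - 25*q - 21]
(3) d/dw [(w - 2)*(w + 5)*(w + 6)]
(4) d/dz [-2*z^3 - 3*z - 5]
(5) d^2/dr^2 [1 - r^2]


(1) = 2
(2) = 3*q^2 - 6*q - 25
(3) = 3*w^2 + 18*w + 8
(4) = -6*z^2 - 3
(5) = -2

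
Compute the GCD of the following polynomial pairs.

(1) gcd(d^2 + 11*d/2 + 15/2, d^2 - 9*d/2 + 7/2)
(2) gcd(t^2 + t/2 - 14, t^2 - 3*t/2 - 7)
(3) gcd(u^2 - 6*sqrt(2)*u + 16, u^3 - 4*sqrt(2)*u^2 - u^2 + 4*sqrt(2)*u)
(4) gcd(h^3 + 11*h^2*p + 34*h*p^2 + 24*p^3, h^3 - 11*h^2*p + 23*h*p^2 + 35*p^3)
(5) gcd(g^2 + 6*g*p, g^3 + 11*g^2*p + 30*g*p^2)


(1) = gcd((d + 5/2)*(d + 3), (d - 7/2)*(d - 1)) = 1
(2) = t - 7/2
(3) = u - 4*sqrt(2)
(4) = gcd((h + p)*(h + 4*p)*(h + 6*p), (h - 7*p)*(h - 5*p)*(h + p)) = h + p
(5) = gcd(g*(g + 6*p), g*(g + 5*p)*(g + 6*p)) = g^2 + 6*g*p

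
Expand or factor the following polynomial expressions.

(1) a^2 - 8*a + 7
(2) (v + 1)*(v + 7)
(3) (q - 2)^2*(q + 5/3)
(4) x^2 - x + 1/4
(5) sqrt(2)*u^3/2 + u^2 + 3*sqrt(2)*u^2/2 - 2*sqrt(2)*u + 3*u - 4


(1) = (a - 7)*(a - 1)
(2) = v^2 + 8*v + 7
(3) = q^3 - 7*q^2/3 - 8*q/3 + 20/3
(4) = (x - 1/2)^2
(5) = (u - 1)*(u + 4)*(sqrt(2)*u/2 + 1)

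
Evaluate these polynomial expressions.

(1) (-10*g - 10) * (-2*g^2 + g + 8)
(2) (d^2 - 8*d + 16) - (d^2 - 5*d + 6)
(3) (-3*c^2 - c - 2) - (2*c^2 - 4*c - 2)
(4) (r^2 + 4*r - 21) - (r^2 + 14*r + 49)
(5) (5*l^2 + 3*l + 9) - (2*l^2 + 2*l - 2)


(1) = 20*g^3 + 10*g^2 - 90*g - 80
(2) = 10 - 3*d
(3) = -5*c^2 + 3*c
(4) = -10*r - 70
(5) = 3*l^2 + l + 11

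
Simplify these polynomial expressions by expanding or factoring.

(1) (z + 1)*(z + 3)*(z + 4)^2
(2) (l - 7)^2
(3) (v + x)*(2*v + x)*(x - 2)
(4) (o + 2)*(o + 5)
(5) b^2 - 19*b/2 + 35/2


(1) = z^4 + 12*z^3 + 51*z^2 + 88*z + 48
(2) = l^2 - 14*l + 49
(3) = 2*v^2*x - 4*v^2 + 3*v*x^2 - 6*v*x + x^3 - 2*x^2
(4) = o^2 + 7*o + 10
(5) = (b - 7)*(b - 5/2)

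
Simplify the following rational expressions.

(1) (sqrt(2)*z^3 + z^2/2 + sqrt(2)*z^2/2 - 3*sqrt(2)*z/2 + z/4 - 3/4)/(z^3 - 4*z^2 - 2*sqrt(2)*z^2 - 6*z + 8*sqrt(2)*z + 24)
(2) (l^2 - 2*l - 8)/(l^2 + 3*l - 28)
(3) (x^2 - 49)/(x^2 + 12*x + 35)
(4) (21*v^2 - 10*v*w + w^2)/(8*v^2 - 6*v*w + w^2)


(1) = (4*sqrt(2)*z^3 + z^2*(2 + 2*sqrt(2)) + z*(1 - 6*sqrt(2)) - 3)/(4*z^3 + z^2*(-16 - 8*sqrt(2)) + z*(-24 + 32*sqrt(2)) + 96)
(2) = (l + 2)/(l + 7)
(3) = (x - 7)/(x + 5)
(4) = (21*v^2 - 10*v*w + w^2)/(8*v^2 - 6*v*w + w^2)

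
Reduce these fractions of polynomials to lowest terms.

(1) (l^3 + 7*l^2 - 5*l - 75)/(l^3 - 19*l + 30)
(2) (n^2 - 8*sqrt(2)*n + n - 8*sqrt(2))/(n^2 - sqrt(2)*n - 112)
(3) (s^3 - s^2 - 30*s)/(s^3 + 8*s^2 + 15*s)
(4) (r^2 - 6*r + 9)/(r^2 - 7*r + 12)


(1) = (l + 5)/(l - 2)
(2) = (n + 1)/(n + 7*sqrt(2))
(3) = (s - 6)/(s + 3)
(4) = (r - 3)/(r - 4)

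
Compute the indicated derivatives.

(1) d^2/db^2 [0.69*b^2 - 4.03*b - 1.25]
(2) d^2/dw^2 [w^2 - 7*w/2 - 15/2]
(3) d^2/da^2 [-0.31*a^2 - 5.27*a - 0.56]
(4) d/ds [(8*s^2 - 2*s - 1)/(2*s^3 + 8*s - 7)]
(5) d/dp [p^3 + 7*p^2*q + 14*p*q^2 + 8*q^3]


(1) = 1.38000000000000
(2) = 2
(3) = -0.620000000000000
(4) = 2*(-8*s^4 + 4*s^3 + 35*s^2 - 56*s + 11)/(4*s^6 + 32*s^4 - 28*s^3 + 64*s^2 - 112*s + 49)
(5) = 3*p^2 + 14*p*q + 14*q^2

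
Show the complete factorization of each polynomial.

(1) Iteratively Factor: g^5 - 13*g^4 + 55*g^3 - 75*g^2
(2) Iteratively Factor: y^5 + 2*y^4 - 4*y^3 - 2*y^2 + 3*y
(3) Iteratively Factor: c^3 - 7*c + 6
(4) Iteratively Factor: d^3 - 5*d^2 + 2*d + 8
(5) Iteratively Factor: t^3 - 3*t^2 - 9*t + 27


(1) = (g - 5)*(g^4 - 8*g^3 + 15*g^2) = g*(g - 5)*(g^3 - 8*g^2 + 15*g) = g*(g - 5)*(g - 3)*(g^2 - 5*g) = g^2*(g - 5)*(g - 3)*(g - 5)
(2) = (y - 1)*(y^4 + 3*y^3 - y^2 - 3*y) = (y - 1)^2*(y^3 + 4*y^2 + 3*y) = y*(y - 1)^2*(y^2 + 4*y + 3) = y*(y - 1)^2*(y + 3)*(y + 1)
(3) = (c - 2)*(c^2 + 2*c - 3) = (c - 2)*(c - 1)*(c + 3)
(4) = (d - 4)*(d^2 - d - 2) = (d - 4)*(d + 1)*(d - 2)
(5) = (t - 3)*(t^2 - 9) = (t - 3)^2*(t + 3)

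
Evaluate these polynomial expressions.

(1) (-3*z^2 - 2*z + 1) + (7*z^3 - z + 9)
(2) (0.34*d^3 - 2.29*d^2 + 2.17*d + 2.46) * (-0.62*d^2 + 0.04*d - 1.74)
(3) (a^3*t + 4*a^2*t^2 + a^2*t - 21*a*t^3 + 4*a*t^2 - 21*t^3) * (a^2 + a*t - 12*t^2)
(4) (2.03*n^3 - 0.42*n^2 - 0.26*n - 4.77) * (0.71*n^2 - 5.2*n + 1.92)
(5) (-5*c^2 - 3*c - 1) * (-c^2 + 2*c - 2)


(1) = 7*z^3 - 3*z^2 - 3*z + 10
(2) = -0.2108*d^5 + 1.4334*d^4 - 2.0286*d^3 + 2.5462*d^2 - 3.6774*d - 4.2804
(3) = a^5*t + 5*a^4*t^2 + a^4*t - 29*a^3*t^3 + 5*a^3*t^2 - 69*a^2*t^4 - 29*a^2*t^3 + 252*a*t^5 - 69*a*t^4 + 252*t^5
(4) = 1.4413*n^5 - 10.8542*n^4 + 5.897*n^3 - 2.8411*n^2 + 24.3048*n - 9.1584
(5) = 5*c^4 - 7*c^3 + 5*c^2 + 4*c + 2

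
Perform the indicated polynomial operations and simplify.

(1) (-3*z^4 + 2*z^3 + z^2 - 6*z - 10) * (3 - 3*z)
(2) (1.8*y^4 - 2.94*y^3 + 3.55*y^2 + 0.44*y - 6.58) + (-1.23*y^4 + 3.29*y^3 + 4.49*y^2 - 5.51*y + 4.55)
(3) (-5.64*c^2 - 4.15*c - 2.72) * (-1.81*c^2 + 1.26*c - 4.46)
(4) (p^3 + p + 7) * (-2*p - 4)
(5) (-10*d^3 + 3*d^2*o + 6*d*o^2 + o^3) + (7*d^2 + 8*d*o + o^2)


(1) = 9*z^5 - 15*z^4 + 3*z^3 + 21*z^2 + 12*z - 30
(2) = 0.57*y^4 + 0.35*y^3 + 8.04*y^2 - 5.07*y - 2.03
(3) = 10.2084*c^4 + 0.4051*c^3 + 24.8486*c^2 + 15.0818*c + 12.1312
(4) = -2*p^4 - 4*p^3 - 2*p^2 - 18*p - 28
(5) = -10*d^3 + 3*d^2*o + 7*d^2 + 6*d*o^2 + 8*d*o + o^3 + o^2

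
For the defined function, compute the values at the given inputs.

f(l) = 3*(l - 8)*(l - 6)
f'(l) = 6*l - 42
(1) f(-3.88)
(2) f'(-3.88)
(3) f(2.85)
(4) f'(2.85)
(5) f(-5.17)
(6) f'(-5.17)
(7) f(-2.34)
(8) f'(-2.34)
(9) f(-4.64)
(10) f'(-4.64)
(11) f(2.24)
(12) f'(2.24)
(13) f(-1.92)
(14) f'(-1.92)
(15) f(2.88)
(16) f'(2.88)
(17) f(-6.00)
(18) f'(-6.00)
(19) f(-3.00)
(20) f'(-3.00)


(1) = 352.12
(2) = -65.28
(3) = 48.67
(4) = -24.90
(5) = 441.33
(6) = -73.02
(7) = 258.71
(8) = -56.04
(9) = 403.47
(10) = -69.84
(11) = 64.97
(12) = -28.56
(13) = 235.70
(14) = -53.52
(15) = 47.92
(16) = -24.72
(17) = 504.00
(18) = -78.00
(19) = 297.00
(20) = -60.00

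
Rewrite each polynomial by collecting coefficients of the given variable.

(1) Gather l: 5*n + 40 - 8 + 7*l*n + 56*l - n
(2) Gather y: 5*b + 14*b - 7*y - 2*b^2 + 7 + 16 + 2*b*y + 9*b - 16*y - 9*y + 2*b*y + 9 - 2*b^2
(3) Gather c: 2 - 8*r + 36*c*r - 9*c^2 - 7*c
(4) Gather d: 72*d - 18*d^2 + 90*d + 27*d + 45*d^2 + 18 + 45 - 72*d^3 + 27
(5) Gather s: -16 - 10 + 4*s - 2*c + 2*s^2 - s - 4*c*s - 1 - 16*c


(1) = l*(7*n + 56) + 4*n + 32
(2) = -4*b^2 + 28*b + y*(4*b - 32) + 32
(3) = -9*c^2 + c*(36*r - 7) - 8*r + 2
(4) = -72*d^3 + 27*d^2 + 189*d + 90
(5) = -18*c + 2*s^2 + s*(3 - 4*c) - 27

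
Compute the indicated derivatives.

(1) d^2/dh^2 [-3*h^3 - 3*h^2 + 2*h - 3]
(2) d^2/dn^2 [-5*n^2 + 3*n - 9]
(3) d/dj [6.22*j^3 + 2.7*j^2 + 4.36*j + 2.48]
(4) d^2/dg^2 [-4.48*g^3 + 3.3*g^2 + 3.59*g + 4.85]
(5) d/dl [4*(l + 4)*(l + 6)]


(1) = -18*h - 6
(2) = -10
(3) = 18.66*j^2 + 5.4*j + 4.36
(4) = 6.6 - 26.88*g
(5) = 8*l + 40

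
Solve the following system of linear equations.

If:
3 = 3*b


Then:
b = 1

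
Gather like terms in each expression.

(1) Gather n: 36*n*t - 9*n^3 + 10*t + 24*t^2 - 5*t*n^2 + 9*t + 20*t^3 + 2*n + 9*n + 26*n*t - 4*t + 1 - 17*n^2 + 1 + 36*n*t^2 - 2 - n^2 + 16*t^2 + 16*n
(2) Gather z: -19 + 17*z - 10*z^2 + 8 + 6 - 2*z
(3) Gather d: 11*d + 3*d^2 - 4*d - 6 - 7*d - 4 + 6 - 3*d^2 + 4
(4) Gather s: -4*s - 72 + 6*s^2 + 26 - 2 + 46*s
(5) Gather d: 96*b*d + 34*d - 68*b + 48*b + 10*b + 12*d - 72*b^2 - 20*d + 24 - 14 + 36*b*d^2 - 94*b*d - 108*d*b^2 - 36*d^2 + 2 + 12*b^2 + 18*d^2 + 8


(1) = -9*n^3 + n^2*(-5*t - 18) + n*(36*t^2 + 62*t + 27) + 20*t^3 + 40*t^2 + 15*t
(2) = -10*z^2 + 15*z - 5
(3) = 0
(4) = 6*s^2 + 42*s - 48
(5) = -60*b^2 - 10*b + d^2*(36*b - 18) + d*(-108*b^2 + 2*b + 26) + 20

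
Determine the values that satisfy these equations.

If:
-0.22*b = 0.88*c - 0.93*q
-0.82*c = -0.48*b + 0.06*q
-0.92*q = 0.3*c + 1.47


Then:
b = -1.75
c = -0.93
q = -1.29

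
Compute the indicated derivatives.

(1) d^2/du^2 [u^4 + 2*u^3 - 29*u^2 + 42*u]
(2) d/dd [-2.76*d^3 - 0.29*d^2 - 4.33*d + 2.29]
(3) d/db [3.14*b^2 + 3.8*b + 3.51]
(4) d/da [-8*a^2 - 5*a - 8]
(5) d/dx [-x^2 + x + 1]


(1) = 12*u^2 + 12*u - 58
(2) = -8.28*d^2 - 0.58*d - 4.33
(3) = 6.28*b + 3.8
(4) = -16*a - 5
(5) = 1 - 2*x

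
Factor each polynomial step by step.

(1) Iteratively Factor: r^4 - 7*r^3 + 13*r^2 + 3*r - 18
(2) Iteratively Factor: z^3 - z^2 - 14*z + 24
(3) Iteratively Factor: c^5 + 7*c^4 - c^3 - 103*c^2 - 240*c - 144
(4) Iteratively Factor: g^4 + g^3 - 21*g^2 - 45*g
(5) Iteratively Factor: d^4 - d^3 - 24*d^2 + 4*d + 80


(1) = (r - 3)*(r^3 - 4*r^2 + r + 6) = (r - 3)^2*(r^2 - r - 2) = (r - 3)^2*(r + 1)*(r - 2)
(2) = (z - 2)*(z^2 + z - 12) = (z - 3)*(z - 2)*(z + 4)
(3) = (c + 3)*(c^4 + 4*c^3 - 13*c^2 - 64*c - 48) = (c + 3)*(c + 4)*(c^3 - 13*c - 12) = (c - 4)*(c + 3)*(c + 4)*(c^2 + 4*c + 3) = (c - 4)*(c + 1)*(c + 3)*(c + 4)*(c + 3)
(4) = (g + 3)*(g^3 - 2*g^2 - 15*g) = g*(g + 3)*(g^2 - 2*g - 15) = g*(g + 3)^2*(g - 5)
(5) = (d - 2)*(d^3 + d^2 - 22*d - 40) = (d - 2)*(d + 2)*(d^2 - d - 20) = (d - 5)*(d - 2)*(d + 2)*(d + 4)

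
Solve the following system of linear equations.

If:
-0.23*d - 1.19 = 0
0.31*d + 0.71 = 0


Then:
No Solution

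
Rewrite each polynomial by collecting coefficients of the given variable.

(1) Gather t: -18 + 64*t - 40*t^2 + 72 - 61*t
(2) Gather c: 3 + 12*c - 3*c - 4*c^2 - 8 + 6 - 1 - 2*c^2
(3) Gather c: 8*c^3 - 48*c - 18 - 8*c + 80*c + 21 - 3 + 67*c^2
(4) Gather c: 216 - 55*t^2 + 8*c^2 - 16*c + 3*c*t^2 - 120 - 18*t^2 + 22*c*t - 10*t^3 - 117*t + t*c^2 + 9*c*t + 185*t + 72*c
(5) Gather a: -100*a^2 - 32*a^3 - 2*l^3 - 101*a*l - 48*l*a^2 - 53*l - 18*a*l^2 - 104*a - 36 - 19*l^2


(1) = -40*t^2 + 3*t + 54
(2) = -6*c^2 + 9*c
(3) = 8*c^3 + 67*c^2 + 24*c
(4) = c^2*(t + 8) + c*(3*t^2 + 31*t + 56) - 10*t^3 - 73*t^2 + 68*t + 96
(5) = -32*a^3 + a^2*(-48*l - 100) + a*(-18*l^2 - 101*l - 104) - 2*l^3 - 19*l^2 - 53*l - 36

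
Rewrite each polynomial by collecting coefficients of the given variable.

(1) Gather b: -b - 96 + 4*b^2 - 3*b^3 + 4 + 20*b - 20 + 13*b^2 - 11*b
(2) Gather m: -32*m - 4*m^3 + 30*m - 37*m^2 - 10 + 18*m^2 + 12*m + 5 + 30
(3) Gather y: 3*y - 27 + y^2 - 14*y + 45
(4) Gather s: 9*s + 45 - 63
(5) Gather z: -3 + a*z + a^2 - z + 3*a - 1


(1) = -3*b^3 + 17*b^2 + 8*b - 112
(2) = -4*m^3 - 19*m^2 + 10*m + 25
(3) = y^2 - 11*y + 18
(4) = 9*s - 18
(5) = a^2 + 3*a + z*(a - 1) - 4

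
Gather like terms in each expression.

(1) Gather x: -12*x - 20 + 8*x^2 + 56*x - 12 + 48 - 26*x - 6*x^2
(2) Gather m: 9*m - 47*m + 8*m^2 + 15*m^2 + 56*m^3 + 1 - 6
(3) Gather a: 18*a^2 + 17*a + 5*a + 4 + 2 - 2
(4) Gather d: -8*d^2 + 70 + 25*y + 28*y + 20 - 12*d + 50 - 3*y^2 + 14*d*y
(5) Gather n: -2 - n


(1) = 2*x^2 + 18*x + 16
(2) = 56*m^3 + 23*m^2 - 38*m - 5
(3) = 18*a^2 + 22*a + 4
(4) = -8*d^2 + d*(14*y - 12) - 3*y^2 + 53*y + 140
(5) = -n - 2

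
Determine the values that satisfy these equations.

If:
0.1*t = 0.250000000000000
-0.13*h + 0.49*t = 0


Then:
h = 9.42
t = 2.50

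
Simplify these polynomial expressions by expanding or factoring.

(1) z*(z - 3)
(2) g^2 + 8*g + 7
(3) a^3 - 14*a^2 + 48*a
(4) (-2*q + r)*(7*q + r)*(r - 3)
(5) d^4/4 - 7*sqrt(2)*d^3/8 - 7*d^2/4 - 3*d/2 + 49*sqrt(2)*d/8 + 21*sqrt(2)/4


(1) = z^2 - 3*z
(2) = (g + 1)*(g + 7)
(3) = a*(a - 8)*(a - 6)
(4) = -14*q^2*r + 42*q^2 + 5*q*r^2 - 15*q*r + r^3 - 3*r^2
(5) = (d/2 + 1/2)*(d/2 + 1)*(d - 3)*(d - 7*sqrt(2)/2)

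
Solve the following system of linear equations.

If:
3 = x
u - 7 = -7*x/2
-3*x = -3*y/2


Then:
u = -7/2
x = 3
y = 6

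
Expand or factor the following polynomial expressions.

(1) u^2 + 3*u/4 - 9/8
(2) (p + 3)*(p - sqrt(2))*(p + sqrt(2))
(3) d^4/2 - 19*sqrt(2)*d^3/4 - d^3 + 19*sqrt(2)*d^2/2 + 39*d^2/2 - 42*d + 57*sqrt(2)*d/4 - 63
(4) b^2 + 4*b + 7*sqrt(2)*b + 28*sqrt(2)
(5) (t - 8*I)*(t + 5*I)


(1) = (u - 3/4)*(u + 3/2)
(2) = p^3 + 3*p^2 - 2*p - 6
(3) = (d/2 + 1/2)*(d - 3)*(d - 6*sqrt(2))*(d - 7*sqrt(2)/2)
(4) = (b + 4)*(b + 7*sqrt(2))
(5) = t^2 - 3*I*t + 40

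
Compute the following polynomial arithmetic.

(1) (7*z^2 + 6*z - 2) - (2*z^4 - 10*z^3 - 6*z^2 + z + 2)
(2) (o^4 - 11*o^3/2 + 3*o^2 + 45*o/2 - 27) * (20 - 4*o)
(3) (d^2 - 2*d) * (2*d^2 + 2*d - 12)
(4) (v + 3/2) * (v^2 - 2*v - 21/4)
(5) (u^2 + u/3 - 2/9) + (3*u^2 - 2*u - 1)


(1) = -2*z^4 + 10*z^3 + 13*z^2 + 5*z - 4
(2) = -4*o^5 + 42*o^4 - 122*o^3 - 30*o^2 + 558*o - 540
(3) = 2*d^4 - 2*d^3 - 16*d^2 + 24*d
(4) = v^3 - v^2/2 - 33*v/4 - 63/8
(5) = 4*u^2 - 5*u/3 - 11/9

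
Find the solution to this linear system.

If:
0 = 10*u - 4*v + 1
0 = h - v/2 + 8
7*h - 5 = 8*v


Then:
h = -133/9
u = -497/90
v = -122/9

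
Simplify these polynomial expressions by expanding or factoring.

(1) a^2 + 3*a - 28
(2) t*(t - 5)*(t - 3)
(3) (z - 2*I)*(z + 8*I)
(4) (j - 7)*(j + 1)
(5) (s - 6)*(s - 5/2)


(1) = (a - 4)*(a + 7)
(2) = t^3 - 8*t^2 + 15*t
(3) = z^2 + 6*I*z + 16
(4) = j^2 - 6*j - 7
(5) = s^2 - 17*s/2 + 15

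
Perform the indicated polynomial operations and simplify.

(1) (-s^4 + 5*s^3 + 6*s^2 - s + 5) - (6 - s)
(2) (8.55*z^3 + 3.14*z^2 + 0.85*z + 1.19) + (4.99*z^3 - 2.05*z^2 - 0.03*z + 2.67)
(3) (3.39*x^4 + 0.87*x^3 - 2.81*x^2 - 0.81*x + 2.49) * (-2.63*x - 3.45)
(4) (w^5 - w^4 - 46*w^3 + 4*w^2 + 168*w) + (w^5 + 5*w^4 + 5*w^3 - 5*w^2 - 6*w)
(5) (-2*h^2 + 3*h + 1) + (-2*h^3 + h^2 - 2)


(1) = -s^4 + 5*s^3 + 6*s^2 - 1
(2) = 13.54*z^3 + 1.09*z^2 + 0.82*z + 3.86
(3) = -8.9157*x^5 - 13.9836*x^4 + 4.3888*x^3 + 11.8248*x^2 - 3.7542*x - 8.5905
(4) = 2*w^5 + 4*w^4 - 41*w^3 - w^2 + 162*w
(5) = -2*h^3 - h^2 + 3*h - 1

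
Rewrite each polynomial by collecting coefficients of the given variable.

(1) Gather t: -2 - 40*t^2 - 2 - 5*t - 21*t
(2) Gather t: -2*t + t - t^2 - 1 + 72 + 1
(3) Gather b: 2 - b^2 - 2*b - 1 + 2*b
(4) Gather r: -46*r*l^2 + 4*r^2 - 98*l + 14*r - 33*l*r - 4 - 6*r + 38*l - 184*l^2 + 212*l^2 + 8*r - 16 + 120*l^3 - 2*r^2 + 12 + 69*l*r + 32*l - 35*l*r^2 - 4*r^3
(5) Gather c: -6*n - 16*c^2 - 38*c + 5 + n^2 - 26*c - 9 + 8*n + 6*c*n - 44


(1) = -40*t^2 - 26*t - 4
(2) = -t^2 - t + 72
(3) = 1 - b^2
(4) = 120*l^3 + 28*l^2 - 28*l - 4*r^3 + r^2*(2 - 35*l) + r*(-46*l^2 + 36*l + 16) - 8
(5) = -16*c^2 + c*(6*n - 64) + n^2 + 2*n - 48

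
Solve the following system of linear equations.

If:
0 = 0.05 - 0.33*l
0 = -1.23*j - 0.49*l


Then:
j = -0.06
l = 0.15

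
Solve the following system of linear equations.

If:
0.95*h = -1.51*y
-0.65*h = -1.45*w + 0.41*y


Then:
h = -1.58947368421053*y
w = -0.429764065335753*y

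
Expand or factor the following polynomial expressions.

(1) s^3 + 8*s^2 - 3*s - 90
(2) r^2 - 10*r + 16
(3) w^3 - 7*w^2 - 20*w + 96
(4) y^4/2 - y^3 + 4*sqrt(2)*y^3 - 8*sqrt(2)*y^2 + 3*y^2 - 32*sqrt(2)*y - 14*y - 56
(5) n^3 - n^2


(1) = (s - 3)*(s + 5)*(s + 6)
(2) = (r - 8)*(r - 2)
(3) = (w - 8)*(w - 3)*(w + 4)
(4) = (y/2 + 1)*(y - 4)*(y + sqrt(2))*(y + 7*sqrt(2))
(5) = n^2*(n - 1)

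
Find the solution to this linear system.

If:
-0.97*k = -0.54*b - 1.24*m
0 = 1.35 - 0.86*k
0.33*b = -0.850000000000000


Then:
b = -2.58
k = 1.57
m = 2.35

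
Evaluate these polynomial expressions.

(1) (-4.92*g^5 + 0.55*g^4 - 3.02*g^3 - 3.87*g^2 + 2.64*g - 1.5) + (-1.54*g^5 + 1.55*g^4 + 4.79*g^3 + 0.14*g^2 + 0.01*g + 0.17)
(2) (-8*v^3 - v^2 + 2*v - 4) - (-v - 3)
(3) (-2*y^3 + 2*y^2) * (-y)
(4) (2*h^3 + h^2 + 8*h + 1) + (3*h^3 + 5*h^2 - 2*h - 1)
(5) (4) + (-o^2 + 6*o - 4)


(1) = -6.46*g^5 + 2.1*g^4 + 1.77*g^3 - 3.73*g^2 + 2.65*g - 1.33
(2) = -8*v^3 - v^2 + 3*v - 1
(3) = 2*y^4 - 2*y^3
(4) = 5*h^3 + 6*h^2 + 6*h
(5) = -o^2 + 6*o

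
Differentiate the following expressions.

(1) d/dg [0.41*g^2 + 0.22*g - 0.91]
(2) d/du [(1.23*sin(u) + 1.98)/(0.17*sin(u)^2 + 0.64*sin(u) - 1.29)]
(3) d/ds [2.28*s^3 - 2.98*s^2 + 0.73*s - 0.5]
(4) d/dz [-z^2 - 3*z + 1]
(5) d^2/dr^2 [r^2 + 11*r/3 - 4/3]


(1) = 0.82*g + 0.22
(2) = (-0.6732*sin(u) + 0.10455*cos(2*u) - 2.95845)*cos(u)/(0.17*sin(u)^2 + 0.64*sin(u) - 1.29)^2
(3) = 6.84*s^2 - 5.96*s + 0.73
(4) = -2*z - 3
(5) = 2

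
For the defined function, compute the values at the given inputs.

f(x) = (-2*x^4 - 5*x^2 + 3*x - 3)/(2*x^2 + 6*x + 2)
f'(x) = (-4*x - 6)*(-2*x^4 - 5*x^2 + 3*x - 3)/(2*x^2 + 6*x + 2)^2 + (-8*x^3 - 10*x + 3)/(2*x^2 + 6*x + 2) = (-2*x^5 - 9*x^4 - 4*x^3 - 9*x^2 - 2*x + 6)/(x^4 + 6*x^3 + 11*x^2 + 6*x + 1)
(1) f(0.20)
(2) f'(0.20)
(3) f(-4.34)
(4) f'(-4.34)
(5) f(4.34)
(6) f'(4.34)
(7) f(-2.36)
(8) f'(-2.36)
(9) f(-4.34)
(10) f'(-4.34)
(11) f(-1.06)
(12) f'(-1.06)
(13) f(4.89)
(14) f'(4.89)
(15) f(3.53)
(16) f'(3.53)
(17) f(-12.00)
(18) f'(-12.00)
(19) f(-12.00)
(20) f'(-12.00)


(1) = -0.79
(2) = 1.93
(3) = -60.14
(4) = 1.26
(5) = -12.08
(6) = -6.27
(7) = 97.93
(8) = -459.09
(9) = -60.14
(10) = 1.26
(11) = 6.78
(12) = -5.30
(13) = -15.81
(14) = -7.29
(15) = -7.59
(16) = -4.81
(17) = -193.72
(18) = 26.65
(19) = -193.72
(20) = 26.65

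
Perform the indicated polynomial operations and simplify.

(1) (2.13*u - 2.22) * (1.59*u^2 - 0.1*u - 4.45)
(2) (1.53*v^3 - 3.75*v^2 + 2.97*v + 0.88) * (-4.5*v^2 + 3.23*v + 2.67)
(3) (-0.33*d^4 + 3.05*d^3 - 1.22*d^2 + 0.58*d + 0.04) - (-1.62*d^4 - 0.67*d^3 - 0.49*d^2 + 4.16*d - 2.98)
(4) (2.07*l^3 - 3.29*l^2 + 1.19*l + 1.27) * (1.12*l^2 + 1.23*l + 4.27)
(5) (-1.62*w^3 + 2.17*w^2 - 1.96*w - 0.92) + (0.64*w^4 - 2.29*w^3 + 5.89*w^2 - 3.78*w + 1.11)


(1) = 3.3867*u^3 - 3.7428*u^2 - 9.2565*u + 9.879
(2) = -6.885*v^5 + 21.8169*v^4 - 21.3924*v^3 - 4.3794*v^2 + 10.7723*v + 2.3496
(3) = 1.29*d^4 + 3.72*d^3 - 0.73*d^2 - 3.58*d + 3.02
(4) = 2.3184*l^5 - 1.1387*l^4 + 6.125*l^3 - 11.1622*l^2 + 6.6434*l + 5.4229
(5) = 0.64*w^4 - 3.91*w^3 + 8.06*w^2 - 5.74*w + 0.19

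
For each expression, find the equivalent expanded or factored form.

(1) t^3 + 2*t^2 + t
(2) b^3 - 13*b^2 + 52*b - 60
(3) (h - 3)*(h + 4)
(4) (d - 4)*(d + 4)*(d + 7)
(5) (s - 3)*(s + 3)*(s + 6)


(1) = t*(t + 1)^2
(2) = (b - 6)*(b - 5)*(b - 2)
(3) = h^2 + h - 12
(4) = d^3 + 7*d^2 - 16*d - 112
(5) = s^3 + 6*s^2 - 9*s - 54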